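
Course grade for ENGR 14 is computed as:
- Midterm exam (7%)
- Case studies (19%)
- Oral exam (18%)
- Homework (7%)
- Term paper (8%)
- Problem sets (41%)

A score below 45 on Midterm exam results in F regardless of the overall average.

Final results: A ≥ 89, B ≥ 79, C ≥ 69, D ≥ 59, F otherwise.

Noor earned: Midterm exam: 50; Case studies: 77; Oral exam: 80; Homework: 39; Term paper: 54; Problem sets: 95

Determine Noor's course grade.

C

Midterm exam score 50 ≥ 45: minimum met.
Weighted total:
  Midterm exam 50 × 0.07 = 3.5
  Case studies 77 × 0.19 = 14.63
  Oral exam 80 × 0.18 = 14.4
  Homework 39 × 0.07 = 2.73
  Term paper 54 × 0.08 = 4.32
  Problem sets 95 × 0.41 = 38.95
Sum = 78.53
78.53 is ≥ 69 and < 79 → C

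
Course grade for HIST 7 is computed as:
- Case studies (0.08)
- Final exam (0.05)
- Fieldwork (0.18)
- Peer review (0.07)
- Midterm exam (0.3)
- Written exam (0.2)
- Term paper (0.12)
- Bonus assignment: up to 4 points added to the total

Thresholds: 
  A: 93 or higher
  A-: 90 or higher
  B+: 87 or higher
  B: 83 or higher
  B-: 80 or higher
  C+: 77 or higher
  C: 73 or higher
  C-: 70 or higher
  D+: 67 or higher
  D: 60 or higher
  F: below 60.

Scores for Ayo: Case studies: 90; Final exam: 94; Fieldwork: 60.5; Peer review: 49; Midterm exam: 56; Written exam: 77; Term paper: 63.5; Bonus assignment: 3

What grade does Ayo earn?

D+

Weighted total:
  Case studies 90 × 0.08 = 7.2
  Final exam 94 × 0.05 = 4.7
  Fieldwork 60.5 × 0.18 = 10.89
  Peer review 49 × 0.07 = 3.43
  Midterm exam 56 × 0.3 = 16.8
  Written exam 77 × 0.2 = 15.4
  Term paper 63.5 × 0.12 = 7.62
Sum = 66.04
Bonus assignment: 66.04 + 3 = 69.04
69.04 is ≥ 67 and < 70 → D+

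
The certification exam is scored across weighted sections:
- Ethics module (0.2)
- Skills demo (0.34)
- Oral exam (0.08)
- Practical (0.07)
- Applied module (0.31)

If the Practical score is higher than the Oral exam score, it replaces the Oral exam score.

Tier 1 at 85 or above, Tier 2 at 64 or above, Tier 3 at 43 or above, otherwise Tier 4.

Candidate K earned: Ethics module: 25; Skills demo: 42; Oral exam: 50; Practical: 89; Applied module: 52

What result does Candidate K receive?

Practical (89) > Oral exam (50), so Oral exam counts as 89.
Weighted total:
  Ethics module 25 × 0.2 = 5
  Skills demo 42 × 0.34 = 14.28
  Oral exam 89 × 0.08 = 7.12
  Practical 89 × 0.07 = 6.23
  Applied module 52 × 0.31 = 16.12
Sum = 48.75
48.75 is ≥ 43 and < 64 → Tier 3

Tier 3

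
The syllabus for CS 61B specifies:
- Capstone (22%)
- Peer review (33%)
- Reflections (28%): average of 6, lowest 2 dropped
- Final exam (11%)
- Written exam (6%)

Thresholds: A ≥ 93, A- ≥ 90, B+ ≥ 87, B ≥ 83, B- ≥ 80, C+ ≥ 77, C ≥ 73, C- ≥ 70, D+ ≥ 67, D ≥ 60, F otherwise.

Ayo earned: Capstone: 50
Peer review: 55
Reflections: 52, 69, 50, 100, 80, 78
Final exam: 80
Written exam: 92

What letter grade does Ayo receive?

Reflections: drop 50, 52 → average of remaining 4 = 327/4 = 81.75
Weighted total:
  Capstone 50 × 0.22 = 11
  Peer review 55 × 0.33 = 18.15
  Reflections 81.75 × 0.28 = 22.89
  Final exam 80 × 0.11 = 8.8
  Written exam 92 × 0.06 = 5.52
Sum = 66.36
66.36 is ≥ 60 and < 67 → D

D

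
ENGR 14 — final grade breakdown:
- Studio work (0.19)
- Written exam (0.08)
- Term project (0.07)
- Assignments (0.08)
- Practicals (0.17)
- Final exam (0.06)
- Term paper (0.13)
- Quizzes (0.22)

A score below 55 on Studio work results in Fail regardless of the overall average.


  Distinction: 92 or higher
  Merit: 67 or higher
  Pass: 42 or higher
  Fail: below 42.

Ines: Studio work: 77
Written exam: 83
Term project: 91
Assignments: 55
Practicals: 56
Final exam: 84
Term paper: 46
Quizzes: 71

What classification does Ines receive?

Merit

Studio work score 77 ≥ 55: minimum met.
Weighted total:
  Studio work 77 × 0.19 = 14.63
  Written exam 83 × 0.08 = 6.64
  Term project 91 × 0.07 = 6.37
  Assignments 55 × 0.08 = 4.4
  Practicals 56 × 0.17 = 9.52
  Final exam 84 × 0.06 = 5.04
  Term paper 46 × 0.13 = 5.98
  Quizzes 71 × 0.22 = 15.62
Sum = 68.2
68.2 is ≥ 67 and < 92 → Merit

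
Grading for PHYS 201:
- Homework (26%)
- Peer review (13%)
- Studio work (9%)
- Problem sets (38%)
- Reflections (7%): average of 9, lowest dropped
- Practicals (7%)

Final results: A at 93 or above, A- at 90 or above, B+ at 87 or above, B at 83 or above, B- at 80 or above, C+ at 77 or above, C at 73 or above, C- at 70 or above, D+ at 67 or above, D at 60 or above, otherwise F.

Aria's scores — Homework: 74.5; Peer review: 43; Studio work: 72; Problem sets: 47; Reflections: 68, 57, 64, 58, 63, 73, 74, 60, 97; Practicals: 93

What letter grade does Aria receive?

Reflections: drop 57 → average of remaining 8 = 557/8 = 69.625
Weighted total:
  Homework 74.5 × 0.26 = 19.37
  Peer review 43 × 0.13 = 5.59
  Studio work 72 × 0.09 = 6.48
  Problem sets 47 × 0.38 = 17.86
  Reflections 69.625 × 0.07 = 4.87375
  Practicals 93 × 0.07 = 6.51
Sum = 60.68375
60.68375 is ≥ 60 and < 67 → D

D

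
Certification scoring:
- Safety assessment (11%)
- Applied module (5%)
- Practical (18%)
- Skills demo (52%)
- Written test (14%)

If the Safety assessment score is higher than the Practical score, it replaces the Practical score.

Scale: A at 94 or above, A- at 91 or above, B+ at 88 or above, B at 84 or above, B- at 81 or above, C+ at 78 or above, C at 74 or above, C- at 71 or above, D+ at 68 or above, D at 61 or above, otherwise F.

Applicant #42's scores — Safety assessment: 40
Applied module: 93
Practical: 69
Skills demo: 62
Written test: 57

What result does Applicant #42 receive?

D

Safety assessment (40) ≤ Practical (69), so Practical stays at 69.
Weighted total:
  Safety assessment 40 × 0.11 = 4.4
  Applied module 93 × 0.05 = 4.65
  Practical 69 × 0.18 = 12.42
  Skills demo 62 × 0.52 = 32.24
  Written test 57 × 0.14 = 7.98
Sum = 61.69
61.69 is ≥ 61 and < 68 → D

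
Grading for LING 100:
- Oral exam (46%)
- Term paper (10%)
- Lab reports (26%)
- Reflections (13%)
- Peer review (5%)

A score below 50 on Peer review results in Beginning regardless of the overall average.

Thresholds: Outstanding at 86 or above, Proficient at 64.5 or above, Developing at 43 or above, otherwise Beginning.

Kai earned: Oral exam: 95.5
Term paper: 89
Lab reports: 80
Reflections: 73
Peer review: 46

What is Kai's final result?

Peer review score 46 < 50: minimum not met.
Weighted total:
  Oral exam 95.5 × 0.46 = 43.93
  Term paper 89 × 0.1 = 8.9
  Lab reports 80 × 0.26 = 20.8
  Reflections 73 × 0.13 = 9.49
  Peer review 46 × 0.05 = 2.3
Sum = 85.42
Because the Peer review minimum was not met, the result is Beginning.

Beginning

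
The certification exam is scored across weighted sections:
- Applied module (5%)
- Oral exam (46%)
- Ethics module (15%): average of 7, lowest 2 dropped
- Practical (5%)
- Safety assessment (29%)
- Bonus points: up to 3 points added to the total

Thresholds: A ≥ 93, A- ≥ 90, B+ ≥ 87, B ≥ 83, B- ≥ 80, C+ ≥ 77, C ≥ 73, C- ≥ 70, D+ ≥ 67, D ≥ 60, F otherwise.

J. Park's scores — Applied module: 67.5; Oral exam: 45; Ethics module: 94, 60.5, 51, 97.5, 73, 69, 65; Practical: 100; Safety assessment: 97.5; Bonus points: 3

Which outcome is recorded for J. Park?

Ethics module: drop 51, 60.5 → average of remaining 5 = 398.5/5 = 79.7
Weighted total:
  Applied module 67.5 × 0.05 = 3.375
  Oral exam 45 × 0.46 = 20.7
  Ethics module 79.7 × 0.15 = 11.955
  Practical 100 × 0.05 = 5
  Safety assessment 97.5 × 0.29 = 28.275
Sum = 69.305
Bonus points: 69.305 + 3 = 72.305
72.305 is ≥ 70 and < 73 → C-

C-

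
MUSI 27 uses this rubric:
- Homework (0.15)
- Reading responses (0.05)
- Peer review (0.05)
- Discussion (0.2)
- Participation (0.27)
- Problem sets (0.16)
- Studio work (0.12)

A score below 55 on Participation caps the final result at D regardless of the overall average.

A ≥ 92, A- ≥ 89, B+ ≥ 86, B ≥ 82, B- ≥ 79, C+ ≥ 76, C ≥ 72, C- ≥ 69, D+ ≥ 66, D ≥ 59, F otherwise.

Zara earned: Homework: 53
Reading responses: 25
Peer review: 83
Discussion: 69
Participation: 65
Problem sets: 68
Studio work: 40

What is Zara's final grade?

Participation score 65 ≥ 55: minimum met.
Weighted total:
  Homework 53 × 0.15 = 7.95
  Reading responses 25 × 0.05 = 1.25
  Peer review 83 × 0.05 = 4.15
  Discussion 69 × 0.2 = 13.8
  Participation 65 × 0.27 = 17.55
  Problem sets 68 × 0.16 = 10.88
  Studio work 40 × 0.12 = 4.8
Sum = 60.38
60.38 is ≥ 59 and < 66 → D

D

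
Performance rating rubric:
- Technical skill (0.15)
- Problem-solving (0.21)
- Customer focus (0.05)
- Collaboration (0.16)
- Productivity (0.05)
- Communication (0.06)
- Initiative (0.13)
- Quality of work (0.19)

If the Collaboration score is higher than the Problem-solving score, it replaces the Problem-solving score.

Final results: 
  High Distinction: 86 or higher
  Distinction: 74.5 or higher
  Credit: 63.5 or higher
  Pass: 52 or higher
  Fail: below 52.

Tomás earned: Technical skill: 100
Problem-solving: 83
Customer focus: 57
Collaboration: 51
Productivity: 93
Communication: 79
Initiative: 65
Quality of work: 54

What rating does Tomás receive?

Credit

Collaboration (51) ≤ Problem-solving (83), so Problem-solving stays at 83.
Weighted total:
  Technical skill 100 × 0.15 = 15
  Problem-solving 83 × 0.21 = 17.43
  Customer focus 57 × 0.05 = 2.85
  Collaboration 51 × 0.16 = 8.16
  Productivity 93 × 0.05 = 4.65
  Communication 79 × 0.06 = 4.74
  Initiative 65 × 0.13 = 8.45
  Quality of work 54 × 0.19 = 10.26
Sum = 71.54
71.54 is ≥ 63.5 and < 74.5 → Credit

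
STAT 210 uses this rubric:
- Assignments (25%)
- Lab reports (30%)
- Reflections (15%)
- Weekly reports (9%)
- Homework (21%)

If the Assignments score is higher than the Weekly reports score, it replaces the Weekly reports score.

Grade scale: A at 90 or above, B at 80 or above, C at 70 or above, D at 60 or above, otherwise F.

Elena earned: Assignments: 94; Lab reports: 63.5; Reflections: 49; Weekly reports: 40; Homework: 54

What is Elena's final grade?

D

Assignments (94) > Weekly reports (40), so Weekly reports counts as 94.
Weighted total:
  Assignments 94 × 0.25 = 23.5
  Lab reports 63.5 × 0.3 = 19.05
  Reflections 49 × 0.15 = 7.35
  Weekly reports 94 × 0.09 = 8.46
  Homework 54 × 0.21 = 11.34
Sum = 69.7
69.7 is ≥ 60 and < 70 → D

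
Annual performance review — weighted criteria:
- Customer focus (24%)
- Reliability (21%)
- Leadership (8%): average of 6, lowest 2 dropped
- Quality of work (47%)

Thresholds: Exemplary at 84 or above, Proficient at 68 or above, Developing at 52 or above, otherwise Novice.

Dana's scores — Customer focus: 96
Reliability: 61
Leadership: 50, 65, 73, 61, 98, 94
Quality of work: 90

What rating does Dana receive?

Leadership: drop 50, 61 → average of remaining 4 = 330/4 = 82.5
Weighted total:
  Customer focus 96 × 0.24 = 23.04
  Reliability 61 × 0.21 = 12.81
  Leadership 82.5 × 0.08 = 6.6
  Quality of work 90 × 0.47 = 42.3
Sum = 84.75
84.75 ≥ 84 → Exemplary

Exemplary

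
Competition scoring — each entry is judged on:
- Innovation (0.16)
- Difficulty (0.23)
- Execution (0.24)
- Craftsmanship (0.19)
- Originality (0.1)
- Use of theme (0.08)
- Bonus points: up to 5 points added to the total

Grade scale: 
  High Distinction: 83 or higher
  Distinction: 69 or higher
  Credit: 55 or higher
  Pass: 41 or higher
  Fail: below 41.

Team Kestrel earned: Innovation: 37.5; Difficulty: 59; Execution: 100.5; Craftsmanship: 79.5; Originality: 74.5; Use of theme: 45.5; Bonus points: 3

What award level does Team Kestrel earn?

Weighted total:
  Innovation 37.5 × 0.16 = 6
  Difficulty 59 × 0.23 = 13.57
  Execution 100.5 × 0.24 = 24.12
  Craftsmanship 79.5 × 0.19 = 15.105
  Originality 74.5 × 0.1 = 7.45
  Use of theme 45.5 × 0.08 = 3.64
Sum = 69.885
Bonus points: 69.885 + 3 = 72.885
72.885 is ≥ 69 and < 83 → Distinction

Distinction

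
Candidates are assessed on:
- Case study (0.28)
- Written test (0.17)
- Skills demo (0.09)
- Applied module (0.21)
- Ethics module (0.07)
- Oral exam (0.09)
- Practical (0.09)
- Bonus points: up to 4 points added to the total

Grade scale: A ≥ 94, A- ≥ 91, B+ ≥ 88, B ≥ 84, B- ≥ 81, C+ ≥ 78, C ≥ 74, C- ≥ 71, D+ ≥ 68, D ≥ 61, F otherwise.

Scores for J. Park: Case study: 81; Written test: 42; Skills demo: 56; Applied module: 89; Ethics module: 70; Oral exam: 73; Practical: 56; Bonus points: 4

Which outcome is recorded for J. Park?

C

Weighted total:
  Case study 81 × 0.28 = 22.68
  Written test 42 × 0.17 = 7.14
  Skills demo 56 × 0.09 = 5.04
  Applied module 89 × 0.21 = 18.69
  Ethics module 70 × 0.07 = 4.9
  Oral exam 73 × 0.09 = 6.57
  Practical 56 × 0.09 = 5.04
Sum = 70.06
Bonus points: 70.06 + 4 = 74.06
74.06 is ≥ 74 and < 78 → C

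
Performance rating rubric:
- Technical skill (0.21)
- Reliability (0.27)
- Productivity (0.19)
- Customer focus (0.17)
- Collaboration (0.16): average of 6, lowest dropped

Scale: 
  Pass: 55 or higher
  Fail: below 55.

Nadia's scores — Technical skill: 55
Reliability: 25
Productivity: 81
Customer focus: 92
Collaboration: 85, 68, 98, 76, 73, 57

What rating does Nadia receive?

Collaboration: drop 57 → average of remaining 5 = 400/5 = 80
Weighted total:
  Technical skill 55 × 0.21 = 11.55
  Reliability 25 × 0.27 = 6.75
  Productivity 81 × 0.19 = 15.39
  Customer focus 92 × 0.17 = 15.64
  Collaboration 80 × 0.16 = 12.8
Sum = 62.13
62.13 ≥ 55 → Pass

Pass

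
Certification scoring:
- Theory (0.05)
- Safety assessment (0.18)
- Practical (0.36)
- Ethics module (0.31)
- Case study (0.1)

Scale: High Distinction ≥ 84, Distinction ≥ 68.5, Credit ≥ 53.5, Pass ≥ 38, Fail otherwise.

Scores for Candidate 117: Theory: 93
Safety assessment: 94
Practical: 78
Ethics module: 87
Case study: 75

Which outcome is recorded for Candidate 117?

Weighted total:
  Theory 93 × 0.05 = 4.65
  Safety assessment 94 × 0.18 = 16.92
  Practical 78 × 0.36 = 28.08
  Ethics module 87 × 0.31 = 26.97
  Case study 75 × 0.1 = 7.5
Sum = 84.12
84.12 ≥ 84 → High Distinction

High Distinction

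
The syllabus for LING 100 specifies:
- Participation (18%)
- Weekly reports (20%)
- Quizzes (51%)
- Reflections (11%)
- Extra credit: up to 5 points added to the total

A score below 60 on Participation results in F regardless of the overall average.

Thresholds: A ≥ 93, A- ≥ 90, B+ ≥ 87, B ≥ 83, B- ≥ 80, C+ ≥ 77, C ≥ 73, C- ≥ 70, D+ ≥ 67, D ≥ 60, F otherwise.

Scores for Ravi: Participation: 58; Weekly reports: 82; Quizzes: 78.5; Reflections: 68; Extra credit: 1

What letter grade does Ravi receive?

F

Participation score 58 < 60: minimum not met.
Weighted total:
  Participation 58 × 0.18 = 10.44
  Weekly reports 82 × 0.2 = 16.4
  Quizzes 78.5 × 0.51 = 40.035
  Reflections 68 × 0.11 = 7.48
Sum = 74.355
Extra credit: 74.355 + 1 = 75.355
Because the Participation minimum was not met, the result is F.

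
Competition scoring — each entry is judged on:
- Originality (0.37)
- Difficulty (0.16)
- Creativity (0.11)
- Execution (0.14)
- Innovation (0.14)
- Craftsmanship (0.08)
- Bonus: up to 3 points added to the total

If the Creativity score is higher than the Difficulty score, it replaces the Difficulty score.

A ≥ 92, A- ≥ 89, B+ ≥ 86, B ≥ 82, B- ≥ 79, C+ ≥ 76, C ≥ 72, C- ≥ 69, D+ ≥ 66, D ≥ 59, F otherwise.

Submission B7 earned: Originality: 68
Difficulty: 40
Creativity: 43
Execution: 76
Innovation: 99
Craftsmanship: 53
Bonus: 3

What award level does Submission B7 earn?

Creativity (43) > Difficulty (40), so Difficulty counts as 43.
Weighted total:
  Originality 68 × 0.37 = 25.16
  Difficulty 43 × 0.16 = 6.88
  Creativity 43 × 0.11 = 4.73
  Execution 76 × 0.14 = 10.64
  Innovation 99 × 0.14 = 13.86
  Craftsmanship 53 × 0.08 = 4.24
Sum = 65.51
Bonus: 65.51 + 3 = 68.51
68.51 is ≥ 66 and < 69 → D+

D+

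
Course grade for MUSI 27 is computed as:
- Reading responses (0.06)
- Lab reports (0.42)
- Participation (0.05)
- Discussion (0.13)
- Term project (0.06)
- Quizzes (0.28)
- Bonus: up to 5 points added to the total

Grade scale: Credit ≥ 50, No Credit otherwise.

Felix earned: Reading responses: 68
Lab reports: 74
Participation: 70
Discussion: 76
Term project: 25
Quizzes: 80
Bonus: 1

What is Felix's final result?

Credit

Weighted total:
  Reading responses 68 × 0.06 = 4.08
  Lab reports 74 × 0.42 = 31.08
  Participation 70 × 0.05 = 3.5
  Discussion 76 × 0.13 = 9.88
  Term project 25 × 0.06 = 1.5
  Quizzes 80 × 0.28 = 22.4
Sum = 72.44
Bonus: 72.44 + 1 = 73.44
73.44 ≥ 50 → Credit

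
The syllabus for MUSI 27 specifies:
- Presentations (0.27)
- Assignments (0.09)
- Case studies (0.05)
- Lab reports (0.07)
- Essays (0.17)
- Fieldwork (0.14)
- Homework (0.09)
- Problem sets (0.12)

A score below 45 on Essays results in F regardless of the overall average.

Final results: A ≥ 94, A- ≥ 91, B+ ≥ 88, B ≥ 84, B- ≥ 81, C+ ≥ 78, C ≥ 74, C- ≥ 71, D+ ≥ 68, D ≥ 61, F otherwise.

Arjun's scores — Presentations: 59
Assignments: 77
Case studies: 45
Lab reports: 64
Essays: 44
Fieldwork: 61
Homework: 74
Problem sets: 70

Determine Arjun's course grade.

F

Essays score 44 < 45: minimum not met.
Weighted total:
  Presentations 59 × 0.27 = 15.93
  Assignments 77 × 0.09 = 6.93
  Case studies 45 × 0.05 = 2.25
  Lab reports 64 × 0.07 = 4.48
  Essays 44 × 0.17 = 7.48
  Fieldwork 61 × 0.14 = 8.54
  Homework 74 × 0.09 = 6.66
  Problem sets 70 × 0.12 = 8.4
Sum = 60.67
Because the Essays minimum was not met, the result is F.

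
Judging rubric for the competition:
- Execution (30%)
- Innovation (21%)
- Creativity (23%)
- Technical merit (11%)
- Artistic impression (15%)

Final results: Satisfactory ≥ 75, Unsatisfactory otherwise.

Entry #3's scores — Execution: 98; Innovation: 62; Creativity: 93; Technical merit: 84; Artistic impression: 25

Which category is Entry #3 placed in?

Weighted total:
  Execution 98 × 0.3 = 29.4
  Innovation 62 × 0.21 = 13.02
  Creativity 93 × 0.23 = 21.39
  Technical merit 84 × 0.11 = 9.24
  Artistic impression 25 × 0.15 = 3.75
Sum = 76.8
76.8 ≥ 75 → Satisfactory

Satisfactory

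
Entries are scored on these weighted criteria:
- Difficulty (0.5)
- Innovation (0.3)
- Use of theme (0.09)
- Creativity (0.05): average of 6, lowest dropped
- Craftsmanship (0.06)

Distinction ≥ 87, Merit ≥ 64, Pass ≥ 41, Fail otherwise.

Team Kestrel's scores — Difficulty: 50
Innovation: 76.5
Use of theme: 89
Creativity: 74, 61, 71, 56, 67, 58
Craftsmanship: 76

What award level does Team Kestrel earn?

Pass

Creativity: drop 56 → average of remaining 5 = 331/5 = 66.2
Weighted total:
  Difficulty 50 × 0.5 = 25
  Innovation 76.5 × 0.3 = 22.95
  Use of theme 89 × 0.09 = 8.01
  Creativity 66.2 × 0.05 = 3.31
  Craftsmanship 76 × 0.06 = 4.56
Sum = 63.83
63.83 is ≥ 41 and < 64 → Pass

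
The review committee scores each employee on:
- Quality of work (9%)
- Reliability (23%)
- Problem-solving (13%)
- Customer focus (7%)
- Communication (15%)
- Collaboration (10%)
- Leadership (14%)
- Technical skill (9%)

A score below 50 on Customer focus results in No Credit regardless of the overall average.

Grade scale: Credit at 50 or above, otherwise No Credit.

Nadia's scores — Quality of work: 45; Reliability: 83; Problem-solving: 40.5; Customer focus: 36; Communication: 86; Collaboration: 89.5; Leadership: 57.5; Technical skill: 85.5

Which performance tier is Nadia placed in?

No Credit

Customer focus score 36 < 50: minimum not met.
Weighted total:
  Quality of work 45 × 0.09 = 4.05
  Reliability 83 × 0.23 = 19.09
  Problem-solving 40.5 × 0.13 = 5.265
  Customer focus 36 × 0.07 = 2.52
  Communication 86 × 0.15 = 12.9
  Collaboration 89.5 × 0.1 = 8.95
  Leadership 57.5 × 0.14 = 8.05
  Technical skill 85.5 × 0.09 = 7.695
Sum = 68.52
Because the Customer focus minimum was not met, the result is No Credit.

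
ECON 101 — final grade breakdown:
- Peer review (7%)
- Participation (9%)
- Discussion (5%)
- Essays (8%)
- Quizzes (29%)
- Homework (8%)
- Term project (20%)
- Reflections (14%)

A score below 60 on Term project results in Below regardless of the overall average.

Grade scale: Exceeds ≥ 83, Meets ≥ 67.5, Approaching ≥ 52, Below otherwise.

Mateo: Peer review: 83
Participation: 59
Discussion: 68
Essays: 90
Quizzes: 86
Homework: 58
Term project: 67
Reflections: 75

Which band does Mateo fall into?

Term project score 67 ≥ 60: minimum met.
Weighted total:
  Peer review 83 × 0.07 = 5.81
  Participation 59 × 0.09 = 5.31
  Discussion 68 × 0.05 = 3.4
  Essays 90 × 0.08 = 7.2
  Quizzes 86 × 0.29 = 24.94
  Homework 58 × 0.08 = 4.64
  Term project 67 × 0.2 = 13.4
  Reflections 75 × 0.14 = 10.5
Sum = 75.2
75.2 is ≥ 67.5 and < 83 → Meets

Meets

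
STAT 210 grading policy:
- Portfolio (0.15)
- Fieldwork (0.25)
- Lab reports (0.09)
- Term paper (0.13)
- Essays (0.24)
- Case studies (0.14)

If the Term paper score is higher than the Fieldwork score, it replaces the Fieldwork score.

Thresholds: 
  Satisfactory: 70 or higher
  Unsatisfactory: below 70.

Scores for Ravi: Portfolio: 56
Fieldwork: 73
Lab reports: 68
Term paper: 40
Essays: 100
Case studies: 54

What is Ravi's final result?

Term paper (40) ≤ Fieldwork (73), so Fieldwork stays at 73.
Weighted total:
  Portfolio 56 × 0.15 = 8.4
  Fieldwork 73 × 0.25 = 18.25
  Lab reports 68 × 0.09 = 6.12
  Term paper 40 × 0.13 = 5.2
  Essays 100 × 0.24 = 24
  Case studies 54 × 0.14 = 7.56
Sum = 69.53
69.53 < 70 → Unsatisfactory

Unsatisfactory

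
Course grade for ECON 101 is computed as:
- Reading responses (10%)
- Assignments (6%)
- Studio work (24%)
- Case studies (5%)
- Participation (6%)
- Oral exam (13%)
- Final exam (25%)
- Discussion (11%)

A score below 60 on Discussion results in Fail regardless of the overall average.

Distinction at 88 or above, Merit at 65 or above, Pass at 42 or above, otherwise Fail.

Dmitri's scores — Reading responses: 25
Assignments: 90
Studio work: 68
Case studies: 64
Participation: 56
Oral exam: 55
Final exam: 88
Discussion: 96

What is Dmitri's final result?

Discussion score 96 ≥ 60: minimum met.
Weighted total:
  Reading responses 25 × 0.1 = 2.5
  Assignments 90 × 0.06 = 5.4
  Studio work 68 × 0.24 = 16.32
  Case studies 64 × 0.05 = 3.2
  Participation 56 × 0.06 = 3.36
  Oral exam 55 × 0.13 = 7.15
  Final exam 88 × 0.25 = 22
  Discussion 96 × 0.11 = 10.56
Sum = 70.49
70.49 is ≥ 65 and < 88 → Merit

Merit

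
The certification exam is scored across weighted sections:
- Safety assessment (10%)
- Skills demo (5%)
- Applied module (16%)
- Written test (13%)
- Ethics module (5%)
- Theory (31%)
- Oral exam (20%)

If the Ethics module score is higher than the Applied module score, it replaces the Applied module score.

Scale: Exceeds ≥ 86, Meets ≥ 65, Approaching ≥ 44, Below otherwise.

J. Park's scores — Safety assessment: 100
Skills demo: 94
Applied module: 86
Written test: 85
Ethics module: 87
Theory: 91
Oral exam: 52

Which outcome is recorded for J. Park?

Ethics module (87) > Applied module (86), so Applied module counts as 87.
Weighted total:
  Safety assessment 100 × 0.1 = 10
  Skills demo 94 × 0.05 = 4.7
  Applied module 87 × 0.16 = 13.92
  Written test 85 × 0.13 = 11.05
  Ethics module 87 × 0.05 = 4.35
  Theory 91 × 0.31 = 28.21
  Oral exam 52 × 0.2 = 10.4
Sum = 82.63
82.63 is ≥ 65 and < 86 → Meets

Meets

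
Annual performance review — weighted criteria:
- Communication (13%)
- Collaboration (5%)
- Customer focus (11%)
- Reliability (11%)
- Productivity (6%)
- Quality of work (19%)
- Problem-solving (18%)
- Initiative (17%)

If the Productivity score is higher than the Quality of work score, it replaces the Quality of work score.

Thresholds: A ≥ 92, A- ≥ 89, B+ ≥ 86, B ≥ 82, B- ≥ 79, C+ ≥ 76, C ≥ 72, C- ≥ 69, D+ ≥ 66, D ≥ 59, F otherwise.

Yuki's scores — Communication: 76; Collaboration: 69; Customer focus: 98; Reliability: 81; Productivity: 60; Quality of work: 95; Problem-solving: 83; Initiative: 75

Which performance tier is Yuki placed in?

Productivity (60) ≤ Quality of work (95), so Quality of work stays at 95.
Weighted total:
  Communication 76 × 0.13 = 9.88
  Collaboration 69 × 0.05 = 3.45
  Customer focus 98 × 0.11 = 10.78
  Reliability 81 × 0.11 = 8.91
  Productivity 60 × 0.06 = 3.6
  Quality of work 95 × 0.19 = 18.05
  Problem-solving 83 × 0.18 = 14.94
  Initiative 75 × 0.17 = 12.75
Sum = 82.36
82.36 is ≥ 82 and < 86 → B

B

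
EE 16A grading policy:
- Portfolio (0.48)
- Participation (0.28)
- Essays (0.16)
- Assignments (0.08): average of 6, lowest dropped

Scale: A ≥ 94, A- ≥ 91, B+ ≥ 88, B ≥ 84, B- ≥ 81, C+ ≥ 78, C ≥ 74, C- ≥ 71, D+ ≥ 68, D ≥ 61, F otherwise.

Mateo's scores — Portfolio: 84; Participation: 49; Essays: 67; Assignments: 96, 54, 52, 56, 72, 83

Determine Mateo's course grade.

D+

Assignments: drop 52 → average of remaining 5 = 361/5 = 72.2
Weighted total:
  Portfolio 84 × 0.48 = 40.32
  Participation 49 × 0.28 = 13.72
  Essays 67 × 0.16 = 10.72
  Assignments 72.2 × 0.08 = 5.776
Sum = 70.536
70.536 is ≥ 68 and < 71 → D+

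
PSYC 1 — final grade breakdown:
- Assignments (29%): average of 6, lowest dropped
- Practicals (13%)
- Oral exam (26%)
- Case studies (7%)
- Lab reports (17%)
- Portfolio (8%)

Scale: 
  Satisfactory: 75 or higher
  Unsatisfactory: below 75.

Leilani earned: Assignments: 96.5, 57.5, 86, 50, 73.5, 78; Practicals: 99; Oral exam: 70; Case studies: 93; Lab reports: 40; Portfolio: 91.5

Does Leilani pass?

Assignments: drop 50 → average of remaining 5 = 391.5/5 = 78.3
Weighted total:
  Assignments 78.3 × 0.29 = 22.707
  Practicals 99 × 0.13 = 12.87
  Oral exam 70 × 0.26 = 18.2
  Case studies 93 × 0.07 = 6.51
  Lab reports 40 × 0.17 = 6.8
  Portfolio 91.5 × 0.08 = 7.32
Sum = 74.407
74.407 < 75 → Unsatisfactory

Unsatisfactory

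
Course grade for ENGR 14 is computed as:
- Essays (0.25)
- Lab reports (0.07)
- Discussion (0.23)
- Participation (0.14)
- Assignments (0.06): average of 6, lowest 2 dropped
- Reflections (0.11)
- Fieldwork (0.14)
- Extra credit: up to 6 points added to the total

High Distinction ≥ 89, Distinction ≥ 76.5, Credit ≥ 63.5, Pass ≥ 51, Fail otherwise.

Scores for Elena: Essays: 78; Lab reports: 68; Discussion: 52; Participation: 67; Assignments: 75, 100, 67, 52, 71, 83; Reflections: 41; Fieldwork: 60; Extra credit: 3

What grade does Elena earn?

Credit

Assignments: drop 52, 67 → average of remaining 4 = 329/4 = 82.25
Weighted total:
  Essays 78 × 0.25 = 19.5
  Lab reports 68 × 0.07 = 4.76
  Discussion 52 × 0.23 = 11.96
  Participation 67 × 0.14 = 9.38
  Assignments 82.25 × 0.06 = 4.935
  Reflections 41 × 0.11 = 4.51
  Fieldwork 60 × 0.14 = 8.4
Sum = 63.445
Extra credit: 63.445 + 3 = 66.445
66.445 is ≥ 63.5 and < 76.5 → Credit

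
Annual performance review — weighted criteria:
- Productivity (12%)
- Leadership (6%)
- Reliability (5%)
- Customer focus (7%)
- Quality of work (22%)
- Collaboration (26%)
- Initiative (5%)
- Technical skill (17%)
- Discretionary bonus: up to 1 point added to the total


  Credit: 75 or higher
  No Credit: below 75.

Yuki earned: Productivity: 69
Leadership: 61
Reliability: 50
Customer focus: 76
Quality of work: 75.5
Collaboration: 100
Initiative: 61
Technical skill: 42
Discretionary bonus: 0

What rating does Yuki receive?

Weighted total:
  Productivity 69 × 0.12 = 8.28
  Leadership 61 × 0.06 = 3.66
  Reliability 50 × 0.05 = 2.5
  Customer focus 76 × 0.07 = 5.32
  Quality of work 75.5 × 0.22 = 16.61
  Collaboration 100 × 0.26 = 26
  Initiative 61 × 0.05 = 3.05
  Technical skill 42 × 0.17 = 7.14
Sum = 72.56
Discretionary bonus: 72.56 + 0 = 72.56
72.56 < 75 → No Credit

No Credit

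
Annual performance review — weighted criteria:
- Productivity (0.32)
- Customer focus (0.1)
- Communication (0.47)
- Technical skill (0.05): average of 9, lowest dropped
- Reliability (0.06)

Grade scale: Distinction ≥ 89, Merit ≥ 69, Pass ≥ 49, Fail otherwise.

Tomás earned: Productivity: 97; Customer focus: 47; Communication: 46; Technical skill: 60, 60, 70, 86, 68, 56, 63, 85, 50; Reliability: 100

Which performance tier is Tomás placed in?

Pass

Technical skill: drop 50 → average of remaining 8 = 548/8 = 68.5
Weighted total:
  Productivity 97 × 0.32 = 31.04
  Customer focus 47 × 0.1 = 4.7
  Communication 46 × 0.47 = 21.62
  Technical skill 68.5 × 0.05 = 3.425
  Reliability 100 × 0.06 = 6
Sum = 66.785
66.785 is ≥ 49 and < 69 → Pass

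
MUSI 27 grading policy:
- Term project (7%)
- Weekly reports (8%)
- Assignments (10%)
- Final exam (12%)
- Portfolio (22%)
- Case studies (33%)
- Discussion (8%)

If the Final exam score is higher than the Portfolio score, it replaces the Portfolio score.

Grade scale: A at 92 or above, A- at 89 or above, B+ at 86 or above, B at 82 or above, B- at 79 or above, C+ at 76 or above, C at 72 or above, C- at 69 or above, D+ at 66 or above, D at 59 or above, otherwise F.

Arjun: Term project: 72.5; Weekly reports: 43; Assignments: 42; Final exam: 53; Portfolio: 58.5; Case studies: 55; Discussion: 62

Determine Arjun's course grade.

Final exam (53) ≤ Portfolio (58.5), so Portfolio stays at 58.5.
Weighted total:
  Term project 72.5 × 0.07 = 5.075
  Weekly reports 43 × 0.08 = 3.44
  Assignments 42 × 0.1 = 4.2
  Final exam 53 × 0.12 = 6.36
  Portfolio 58.5 × 0.22 = 12.87
  Case studies 55 × 0.33 = 18.15
  Discussion 62 × 0.08 = 4.96
Sum = 55.055
55.055 < 59 → F

F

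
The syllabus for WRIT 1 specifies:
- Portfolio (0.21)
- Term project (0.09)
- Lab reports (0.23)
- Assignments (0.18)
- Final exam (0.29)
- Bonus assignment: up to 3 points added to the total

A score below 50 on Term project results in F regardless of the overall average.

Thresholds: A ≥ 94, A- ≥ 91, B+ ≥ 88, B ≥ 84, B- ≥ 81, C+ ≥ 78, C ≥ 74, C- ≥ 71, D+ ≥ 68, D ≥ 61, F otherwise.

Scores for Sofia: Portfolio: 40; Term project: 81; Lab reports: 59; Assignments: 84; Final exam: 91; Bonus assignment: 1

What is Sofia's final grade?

Term project score 81 ≥ 50: minimum met.
Weighted total:
  Portfolio 40 × 0.21 = 8.4
  Term project 81 × 0.09 = 7.29
  Lab reports 59 × 0.23 = 13.57
  Assignments 84 × 0.18 = 15.12
  Final exam 91 × 0.29 = 26.39
Sum = 70.77
Bonus assignment: 70.77 + 1 = 71.77
71.77 is ≥ 71 and < 74 → C-

C-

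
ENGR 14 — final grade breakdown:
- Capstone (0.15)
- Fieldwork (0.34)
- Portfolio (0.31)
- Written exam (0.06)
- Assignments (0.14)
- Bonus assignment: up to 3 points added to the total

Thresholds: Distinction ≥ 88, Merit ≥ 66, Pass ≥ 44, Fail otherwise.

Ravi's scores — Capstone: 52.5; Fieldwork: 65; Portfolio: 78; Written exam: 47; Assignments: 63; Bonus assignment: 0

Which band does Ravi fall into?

Pass

Weighted total:
  Capstone 52.5 × 0.15 = 7.875
  Fieldwork 65 × 0.34 = 22.1
  Portfolio 78 × 0.31 = 24.18
  Written exam 47 × 0.06 = 2.82
  Assignments 63 × 0.14 = 8.82
Sum = 65.795
Bonus assignment: 65.795 + 0 = 65.795
65.795 is ≥ 44 and < 66 → Pass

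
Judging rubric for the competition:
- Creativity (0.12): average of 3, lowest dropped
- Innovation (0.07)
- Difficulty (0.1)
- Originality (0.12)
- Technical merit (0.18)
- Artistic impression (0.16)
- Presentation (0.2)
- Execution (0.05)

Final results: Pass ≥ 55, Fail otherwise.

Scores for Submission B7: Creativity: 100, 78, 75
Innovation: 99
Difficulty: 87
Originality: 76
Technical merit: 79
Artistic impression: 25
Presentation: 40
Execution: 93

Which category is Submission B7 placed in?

Creativity: drop 75 → average of remaining 2 = 178/2 = 89
Weighted total:
  Creativity 89 × 0.12 = 10.68
  Innovation 99 × 0.07 = 6.93
  Difficulty 87 × 0.1 = 8.7
  Originality 76 × 0.12 = 9.12
  Technical merit 79 × 0.18 = 14.22
  Artistic impression 25 × 0.16 = 4
  Presentation 40 × 0.2 = 8
  Execution 93 × 0.05 = 4.65
Sum = 66.3
66.3 ≥ 55 → Pass

Pass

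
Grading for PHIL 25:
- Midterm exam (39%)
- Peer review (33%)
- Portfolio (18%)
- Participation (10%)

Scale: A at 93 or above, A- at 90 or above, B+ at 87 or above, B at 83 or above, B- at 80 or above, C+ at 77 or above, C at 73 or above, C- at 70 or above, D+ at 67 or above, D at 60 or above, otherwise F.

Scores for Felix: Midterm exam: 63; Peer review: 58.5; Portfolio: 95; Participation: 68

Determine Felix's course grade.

D+

Weighted total:
  Midterm exam 63 × 0.39 = 24.57
  Peer review 58.5 × 0.33 = 19.305
  Portfolio 95 × 0.18 = 17.1
  Participation 68 × 0.1 = 6.8
Sum = 67.775
67.775 is ≥ 67 and < 70 → D+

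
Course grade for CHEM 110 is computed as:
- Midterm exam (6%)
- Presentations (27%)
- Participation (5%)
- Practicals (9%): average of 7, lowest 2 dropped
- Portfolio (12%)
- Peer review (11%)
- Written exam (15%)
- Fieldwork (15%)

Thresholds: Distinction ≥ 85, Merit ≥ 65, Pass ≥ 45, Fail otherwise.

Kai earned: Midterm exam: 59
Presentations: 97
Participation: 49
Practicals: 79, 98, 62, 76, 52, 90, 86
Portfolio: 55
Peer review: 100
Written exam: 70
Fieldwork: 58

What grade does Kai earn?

Merit

Practicals: drop 52, 62 → average of remaining 5 = 429/5 = 85.8
Weighted total:
  Midterm exam 59 × 0.06 = 3.54
  Presentations 97 × 0.27 = 26.19
  Participation 49 × 0.05 = 2.45
  Practicals 85.8 × 0.09 = 7.722
  Portfolio 55 × 0.12 = 6.6
  Peer review 100 × 0.11 = 11
  Written exam 70 × 0.15 = 10.5
  Fieldwork 58 × 0.15 = 8.7
Sum = 76.702
76.702 is ≥ 65 and < 85 → Merit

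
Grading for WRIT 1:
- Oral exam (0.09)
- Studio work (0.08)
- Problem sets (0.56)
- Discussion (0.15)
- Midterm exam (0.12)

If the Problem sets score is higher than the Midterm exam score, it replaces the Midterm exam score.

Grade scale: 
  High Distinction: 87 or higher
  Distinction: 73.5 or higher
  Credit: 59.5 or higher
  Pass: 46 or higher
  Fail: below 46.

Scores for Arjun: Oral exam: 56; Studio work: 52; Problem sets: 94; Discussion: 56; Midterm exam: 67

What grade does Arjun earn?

Problem sets (94) > Midterm exam (67), so Midterm exam counts as 94.
Weighted total:
  Oral exam 56 × 0.09 = 5.04
  Studio work 52 × 0.08 = 4.16
  Problem sets 94 × 0.56 = 52.64
  Discussion 56 × 0.15 = 8.4
  Midterm exam 94 × 0.12 = 11.28
Sum = 81.52
81.52 is ≥ 73.5 and < 87 → Distinction

Distinction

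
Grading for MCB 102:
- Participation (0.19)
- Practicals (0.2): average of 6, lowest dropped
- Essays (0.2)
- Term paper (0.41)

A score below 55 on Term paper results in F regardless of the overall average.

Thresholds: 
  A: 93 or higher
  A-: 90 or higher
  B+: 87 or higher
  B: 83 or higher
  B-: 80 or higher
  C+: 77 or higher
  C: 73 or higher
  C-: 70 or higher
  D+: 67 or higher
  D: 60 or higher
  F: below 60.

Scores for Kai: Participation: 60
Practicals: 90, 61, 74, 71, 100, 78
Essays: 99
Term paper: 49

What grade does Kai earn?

F

Practicals: drop 61 → average of remaining 5 = 413/5 = 82.6
Term paper score 49 < 55: minimum not met.
Weighted total:
  Participation 60 × 0.19 = 11.4
  Practicals 82.6 × 0.2 = 16.52
  Essays 99 × 0.2 = 19.8
  Term paper 49 × 0.41 = 20.09
Sum = 67.81
Because the Term paper minimum was not met, the result is F.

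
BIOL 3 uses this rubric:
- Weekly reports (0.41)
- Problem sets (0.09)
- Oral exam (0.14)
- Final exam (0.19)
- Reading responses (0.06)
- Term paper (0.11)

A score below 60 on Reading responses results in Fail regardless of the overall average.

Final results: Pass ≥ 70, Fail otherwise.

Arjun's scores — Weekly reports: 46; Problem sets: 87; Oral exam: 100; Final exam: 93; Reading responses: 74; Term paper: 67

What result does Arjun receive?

Pass

Reading responses score 74 ≥ 60: minimum met.
Weighted total:
  Weekly reports 46 × 0.41 = 18.86
  Problem sets 87 × 0.09 = 7.83
  Oral exam 100 × 0.14 = 14
  Final exam 93 × 0.19 = 17.67
  Reading responses 74 × 0.06 = 4.44
  Term paper 67 × 0.11 = 7.37
Sum = 70.17
70.17 ≥ 70 → Pass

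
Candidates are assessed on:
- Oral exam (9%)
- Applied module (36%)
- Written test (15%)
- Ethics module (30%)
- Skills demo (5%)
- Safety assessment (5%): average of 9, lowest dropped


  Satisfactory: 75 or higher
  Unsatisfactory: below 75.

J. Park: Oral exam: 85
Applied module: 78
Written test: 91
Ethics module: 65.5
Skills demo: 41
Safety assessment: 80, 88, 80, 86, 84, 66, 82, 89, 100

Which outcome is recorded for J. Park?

Satisfactory

Safety assessment: drop 66 → average of remaining 8 = 689/8 = 86.125
Weighted total:
  Oral exam 85 × 0.09 = 7.65
  Applied module 78 × 0.36 = 28.08
  Written test 91 × 0.15 = 13.65
  Ethics module 65.5 × 0.3 = 19.65
  Skills demo 41 × 0.05 = 2.05
  Safety assessment 86.125 × 0.05 = 4.30625
Sum = 75.38625
75.38625 ≥ 75 → Satisfactory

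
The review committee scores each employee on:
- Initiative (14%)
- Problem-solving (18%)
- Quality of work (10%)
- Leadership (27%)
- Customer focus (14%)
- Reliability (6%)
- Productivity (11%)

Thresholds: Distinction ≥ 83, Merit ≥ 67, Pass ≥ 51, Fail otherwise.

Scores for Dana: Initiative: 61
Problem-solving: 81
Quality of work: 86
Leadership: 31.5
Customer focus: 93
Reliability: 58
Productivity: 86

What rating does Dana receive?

Weighted total:
  Initiative 61 × 0.14 = 8.54
  Problem-solving 81 × 0.18 = 14.58
  Quality of work 86 × 0.1 = 8.6
  Leadership 31.5 × 0.27 = 8.505
  Customer focus 93 × 0.14 = 13.02
  Reliability 58 × 0.06 = 3.48
  Productivity 86 × 0.11 = 9.46
Sum = 66.185
66.185 is ≥ 51 and < 67 → Pass

Pass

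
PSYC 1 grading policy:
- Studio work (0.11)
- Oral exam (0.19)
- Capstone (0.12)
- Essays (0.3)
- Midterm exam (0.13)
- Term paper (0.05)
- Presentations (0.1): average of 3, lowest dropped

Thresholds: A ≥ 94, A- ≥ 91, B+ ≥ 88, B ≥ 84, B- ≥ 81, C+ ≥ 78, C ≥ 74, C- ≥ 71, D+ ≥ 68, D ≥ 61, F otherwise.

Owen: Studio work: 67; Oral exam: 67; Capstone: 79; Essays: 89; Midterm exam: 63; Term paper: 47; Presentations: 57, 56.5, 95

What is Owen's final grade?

C

Presentations: drop 56.5 → average of remaining 2 = 152/2 = 76
Weighted total:
  Studio work 67 × 0.11 = 7.37
  Oral exam 67 × 0.19 = 12.73
  Capstone 79 × 0.12 = 9.48
  Essays 89 × 0.3 = 26.7
  Midterm exam 63 × 0.13 = 8.19
  Term paper 47 × 0.05 = 2.35
  Presentations 76 × 0.1 = 7.6
Sum = 74.42
74.42 is ≥ 74 and < 78 → C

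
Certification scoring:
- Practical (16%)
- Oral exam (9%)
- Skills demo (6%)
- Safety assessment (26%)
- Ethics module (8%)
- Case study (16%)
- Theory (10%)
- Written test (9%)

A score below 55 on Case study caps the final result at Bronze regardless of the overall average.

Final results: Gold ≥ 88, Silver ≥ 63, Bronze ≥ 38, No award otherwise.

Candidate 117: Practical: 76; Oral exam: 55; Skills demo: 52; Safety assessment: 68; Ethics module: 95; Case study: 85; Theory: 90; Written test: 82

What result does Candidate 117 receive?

Silver

Case study score 85 ≥ 55: minimum met.
Weighted total:
  Practical 76 × 0.16 = 12.16
  Oral exam 55 × 0.09 = 4.95
  Skills demo 52 × 0.06 = 3.12
  Safety assessment 68 × 0.26 = 17.68
  Ethics module 95 × 0.08 = 7.6
  Case study 85 × 0.16 = 13.6
  Theory 90 × 0.1 = 9
  Written test 82 × 0.09 = 7.38
Sum = 75.49
75.49 is ≥ 63 and < 88 → Silver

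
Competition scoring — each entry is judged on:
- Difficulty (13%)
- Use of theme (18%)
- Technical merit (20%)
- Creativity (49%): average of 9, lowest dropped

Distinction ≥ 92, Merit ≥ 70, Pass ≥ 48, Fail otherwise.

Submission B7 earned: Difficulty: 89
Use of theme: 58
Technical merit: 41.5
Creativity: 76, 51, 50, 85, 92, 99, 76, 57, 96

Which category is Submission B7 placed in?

Creativity: drop 50 → average of remaining 8 = 632/8 = 79
Weighted total:
  Difficulty 89 × 0.13 = 11.57
  Use of theme 58 × 0.18 = 10.44
  Technical merit 41.5 × 0.2 = 8.3
  Creativity 79 × 0.49 = 38.71
Sum = 69.02
69.02 is ≥ 48 and < 70 → Pass

Pass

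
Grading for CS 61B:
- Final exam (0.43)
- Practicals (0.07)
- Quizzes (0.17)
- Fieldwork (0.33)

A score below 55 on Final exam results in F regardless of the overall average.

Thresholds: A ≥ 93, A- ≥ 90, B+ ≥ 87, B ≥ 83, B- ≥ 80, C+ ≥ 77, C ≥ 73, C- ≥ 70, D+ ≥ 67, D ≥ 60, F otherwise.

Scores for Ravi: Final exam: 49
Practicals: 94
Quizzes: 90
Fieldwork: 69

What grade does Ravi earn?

Final exam score 49 < 55: minimum not met.
Weighted total:
  Final exam 49 × 0.43 = 21.07
  Practicals 94 × 0.07 = 6.58
  Quizzes 90 × 0.17 = 15.3
  Fieldwork 69 × 0.33 = 22.77
Sum = 65.72
Because the Final exam minimum was not met, the result is F.

F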